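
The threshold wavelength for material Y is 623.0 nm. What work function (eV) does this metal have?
1.99 eV

At the threshold wavelength, photon energy equals work function:
φ = hc/λ₀

Calculating:
φ = (6.626×10⁻³⁴ J·s)(3×10⁸ m/s) / (623.0×10⁻⁹ m)
φ = 1.99 eV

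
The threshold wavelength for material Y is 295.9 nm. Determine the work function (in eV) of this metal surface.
4.19 eV

At the threshold wavelength, photon energy equals work function:
φ = hc/λ₀

Calculating:
φ = (6.626×10⁻³⁴ J·s)(3×10⁸ m/s) / (295.9×10⁻⁹ m)
φ = 4.19 eV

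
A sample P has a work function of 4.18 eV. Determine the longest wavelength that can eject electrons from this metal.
296.61 nm

The threshold wavelength is when the photon energy equals the work function:
hc/λ₀ = φ

Solving for λ₀:
λ₀ = hc/φ = (6.626×10⁻³⁴ J·s)(3×10⁸ m/s) / (4.18 eV × 1.602×10⁻¹⁹ J/eV)
λ₀ = 296.61 nm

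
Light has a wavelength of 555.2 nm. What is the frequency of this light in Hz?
5.3997e+14 Hz

Using the wave equation: c = fλ

Solving for frequency:
f = c/λ = (3×10⁸ m/s) / (555.2×10⁻⁹ m)
f = 5.3997e+14 Hz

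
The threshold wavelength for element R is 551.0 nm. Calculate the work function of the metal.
2.25 eV

At the threshold wavelength, photon energy equals work function:
φ = hc/λ₀

Calculating:
φ = (6.626×10⁻³⁴ J·s)(3×10⁸ m/s) / (551.0×10⁻⁹ m)
φ = 2.25 eV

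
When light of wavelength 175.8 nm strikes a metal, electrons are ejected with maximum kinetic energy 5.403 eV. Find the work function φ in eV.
1.65 eV

From Einstein's photoelectric equation: KE_max = hf - φ = hc/λ - φ

Rearranging for φ:
φ = hc/λ - KE_max

Calculate photon energy:
E_photon = hc/λ = 7.0526 eV

Therefore:
φ = 7.0526 - 5.403 = 1.65 eV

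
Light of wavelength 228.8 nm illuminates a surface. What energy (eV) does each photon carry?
5.4189 eV

Using E = hf = hc/λ:

E = hc/λ = (6.626×10⁻³⁴ J·s)(3×10⁸ m/s) / (228.8×10⁻⁹ m)
E = 5.4189 eV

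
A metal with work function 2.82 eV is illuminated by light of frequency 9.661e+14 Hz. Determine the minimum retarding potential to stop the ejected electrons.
1.1755 V

The stopping potential V_s satisfies: eV_s = KE_max

First, find KE_max using Einstein's equation:
E_photon = hf = (6.626×10⁻³⁴ J·s)(9.661e+14 Hz) = 3.9955 eV
KE_max = E_photon - φ = 3.9955 - 2.82 = 1.1755 eV

Since eV_s = KE_max:
V_s = KE_max/e = 1.1755 V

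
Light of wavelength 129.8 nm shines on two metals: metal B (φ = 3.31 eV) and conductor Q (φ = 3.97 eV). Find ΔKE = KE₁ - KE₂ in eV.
0.6600 eV

Using KE_max = hc/λ - φ for each metal:

Photon energy: E = hc/λ = 9.5519 eV

For metal B (φ₁ = 3.31 eV):
KE₁ = E - φ₁ = 9.5519 - 3.31 = 6.2419 eV

For conductor Q (φ₂ = 3.97 eV):
KE₂ = E - φ₂ = 9.5519 - 3.97 = 5.5819 eV

Difference:
ΔKE = KE₁ - KE₂ = 6.2419 - 5.5819 = 0.6600 eV

Note: The difference equals the difference in work functions: 3.97 - 3.31 = 0.66 eV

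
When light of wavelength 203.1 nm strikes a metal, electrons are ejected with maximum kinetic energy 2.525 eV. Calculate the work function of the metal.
3.58 eV

From Einstein's photoelectric equation: KE_max = hf - φ = hc/λ - φ

Rearranging for φ:
φ = hc/λ - KE_max

Calculate photon energy:
E_photon = hc/λ = 6.1046 eV

Therefore:
φ = 6.1046 - 2.525 = 3.58 eV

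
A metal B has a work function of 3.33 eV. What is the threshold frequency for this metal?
8.0519e+14 Hz

The threshold frequency is when the photon energy equals the work function:
hf₀ = φ

Solving for f₀:
f₀ = φ/h = (3.33 eV × 1.602×10⁻¹⁹ J/eV) / (6.626×10⁻³⁴ J·s)
f₀ = 8.0519e+14 Hz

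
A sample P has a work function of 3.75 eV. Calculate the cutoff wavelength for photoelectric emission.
330.62 nm

The threshold wavelength is when the photon energy equals the work function:
hc/λ₀ = φ

Solving for λ₀:
λ₀ = hc/φ = (6.626×10⁻³⁴ J·s)(3×10⁸ m/s) / (3.75 eV × 1.602×10⁻¹⁹ J/eV)
λ₀ = 330.62 nm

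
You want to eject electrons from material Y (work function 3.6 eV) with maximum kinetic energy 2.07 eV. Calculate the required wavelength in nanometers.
218.67 nm

From Einstein's equation: KE_max = hc/λ - φ

Rearranging for λ:
hc/λ = KE_max + φ
λ = hc/(KE_max + φ)

Required photon energy:
E_photon = KE_max + φ = 2.07 + 3.6 = 5.67 eV

Required wavelength:
λ = hc/E_photon = (6.626×10⁻³⁴)(3×10⁸) / (5.67 × 1.602×10⁻¹⁹)
λ = 218.67 nm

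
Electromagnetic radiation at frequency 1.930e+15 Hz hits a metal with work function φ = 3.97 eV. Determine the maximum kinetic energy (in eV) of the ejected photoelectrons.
4.0118 eV

Using Einstein's photoelectric equation: KE_max = hf - φ

First, calculate the photon energy:
E_photon = hf = (6.626×10⁻³⁴ J·s)(1.930e+15 Hz)
E_photon = 7.9818 eV

Then, the maximum kinetic energy:
KE_max = E_photon - φ = 7.9818 eV - 3.97 eV = 4.0118 eV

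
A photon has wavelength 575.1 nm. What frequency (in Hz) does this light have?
5.2129e+14 Hz

Using the wave equation: c = fλ

Solving for frequency:
f = c/λ = (3×10⁸ m/s) / (575.1×10⁻⁹ m)
f = 5.2129e+14 Hz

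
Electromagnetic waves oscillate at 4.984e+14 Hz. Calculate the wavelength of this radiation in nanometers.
601.51 nm

Using the wave equation: c = fλ

Solving for wavelength:
λ = c/f = (3×10⁸ m/s) / (4.984e+14 Hz)
λ = 601.51 nm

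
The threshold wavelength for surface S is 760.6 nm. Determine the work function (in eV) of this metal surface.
1.63 eV

At the threshold wavelength, photon energy equals work function:
φ = hc/λ₀

Calculating:
φ = (6.626×10⁻³⁴ J·s)(3×10⁸ m/s) / (760.6×10⁻⁹ m)
φ = 1.63 eV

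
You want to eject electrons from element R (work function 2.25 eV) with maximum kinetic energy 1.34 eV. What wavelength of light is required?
345.36 nm

From Einstein's equation: KE_max = hc/λ - φ

Rearranging for λ:
hc/λ = KE_max + φ
λ = hc/(KE_max + φ)

Required photon energy:
E_photon = KE_max + φ = 1.34 + 2.25 = 3.59 eV

Required wavelength:
λ = hc/E_photon = (6.626×10⁻³⁴)(3×10⁸) / (3.59 × 1.602×10⁻¹⁹)
λ = 345.36 nm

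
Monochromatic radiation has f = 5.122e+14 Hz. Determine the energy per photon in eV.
2.1183 eV

Using E = hf:

E = hf = (6.626×10⁻³⁴ J·s)(5.122e+14 Hz)
E = 2.1183 eV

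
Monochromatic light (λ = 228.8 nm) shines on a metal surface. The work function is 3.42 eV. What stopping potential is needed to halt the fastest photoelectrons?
1.9989 V

The stopping potential V_s satisfies: eV_s = KE_max

First, find KE_max using Einstein's equation:
E_photon = hc/λ = 5.4189 eV
KE_max = E_photon - φ = 5.4189 - 3.42 = 1.9989 eV

Since eV_s = KE_max:
V_s = KE_max/e = 1.9989 V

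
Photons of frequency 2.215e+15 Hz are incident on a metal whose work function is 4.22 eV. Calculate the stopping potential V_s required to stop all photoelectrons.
4.9405 V

The stopping potential V_s satisfies: eV_s = KE_max

First, find KE_max using Einstein's equation:
E_photon = hf = (6.626×10⁻³⁴ J·s)(2.215e+15 Hz) = 9.1605 eV
KE_max = E_photon - φ = 9.1605 - 4.22 = 4.9405 eV

Since eV_s = KE_max:
V_s = KE_max/e = 4.9405 V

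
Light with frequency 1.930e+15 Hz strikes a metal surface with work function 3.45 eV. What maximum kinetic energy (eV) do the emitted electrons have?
4.5318 eV

Using Einstein's photoelectric equation: KE_max = hf - φ

First, calculate the photon energy:
E_photon = hf = (6.626×10⁻³⁴ J·s)(1.930e+15 Hz)
E_photon = 7.9818 eV

Then, the maximum kinetic energy:
KE_max = E_photon - φ = 7.9818 eV - 3.45 eV = 4.5318 eV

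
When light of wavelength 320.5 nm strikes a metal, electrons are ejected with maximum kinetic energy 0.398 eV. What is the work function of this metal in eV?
3.47 eV

From Einstein's photoelectric equation: KE_max = hf - φ = hc/λ - φ

Rearranging for φ:
φ = hc/λ - KE_max

Calculate photon energy:
E_photon = hc/λ = 3.8685 eV

Therefore:
φ = 3.8685 - 0.398 = 3.47 eV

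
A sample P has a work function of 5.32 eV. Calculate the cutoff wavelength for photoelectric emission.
233.05 nm

The threshold wavelength is when the photon energy equals the work function:
hc/λ₀ = φ

Solving for λ₀:
λ₀ = hc/φ = (6.626×10⁻³⁴ J·s)(3×10⁸ m/s) / (5.32 eV × 1.602×10⁻¹⁹ J/eV)
λ₀ = 233.05 nm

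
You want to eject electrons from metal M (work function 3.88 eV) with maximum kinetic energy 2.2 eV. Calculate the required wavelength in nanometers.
203.92 nm

From Einstein's equation: KE_max = hc/λ - φ

Rearranging for λ:
hc/λ = KE_max + φ
λ = hc/(KE_max + φ)

Required photon energy:
E_photon = KE_max + φ = 2.2 + 3.88 = 6.08 eV

Required wavelength:
λ = hc/E_photon = (6.626×10⁻³⁴)(3×10⁸) / (6.08 × 1.602×10⁻¹⁹)
λ = 203.92 nm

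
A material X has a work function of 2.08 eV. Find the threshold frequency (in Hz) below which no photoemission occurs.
5.0294e+14 Hz

The threshold frequency is when the photon energy equals the work function:
hf₀ = φ

Solving for f₀:
f₀ = φ/h = (2.08 eV × 1.602×10⁻¹⁹ J/eV) / (6.626×10⁻³⁴ J·s)
f₀ = 5.0294e+14 Hz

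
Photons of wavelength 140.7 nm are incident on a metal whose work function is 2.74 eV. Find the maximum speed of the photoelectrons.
1.4615e+06 m/s

First, find the maximum kinetic energy:
E_photon = hc/λ = 8.8120 eV
KE_max = E_photon - φ = 8.8120 - 2.74 = 6.0720 eV

Convert to Joules: KE_max = 6.0720 × 1.602×10⁻¹⁹ J = 9.7283e-19 J

Then use KE = ½mv² to find velocity:
v = √(2·KE/m) = √(2 × 9.7283e-19 J / 9.109e-31 kg)
v = 1.4615e+06 m/s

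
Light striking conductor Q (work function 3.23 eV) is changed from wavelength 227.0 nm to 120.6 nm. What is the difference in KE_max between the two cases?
4.8188 eV

Using Einstein's equation: KE_max = hc/λ - φ

For λ₁ = 227.0 nm:
KE₁ = hc/λ₁ - φ = 5.4619 - 3.23 = 2.2319 eV

For λ₂ = 120.6 nm:
KE₂ = hc/λ₂ - φ = 10.2806 - 3.23 = 7.0506 eV

Change in KE:
ΔKE = KE₂ - KE₁ = 7.0506 - 2.2319 = 4.8188 eV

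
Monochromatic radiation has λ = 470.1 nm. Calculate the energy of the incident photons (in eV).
2.6374 eV

Using E = hf = hc/λ:

E = hc/λ = (6.626×10⁻³⁴ J·s)(3×10⁸ m/s) / (470.1×10⁻⁹ m)
E = 2.6374 eV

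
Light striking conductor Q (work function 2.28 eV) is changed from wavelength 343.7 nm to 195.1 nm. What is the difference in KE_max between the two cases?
2.7476 eV

Using Einstein's equation: KE_max = hc/λ - φ

For λ₁ = 343.7 nm:
KE₁ = hc/λ₁ - φ = 3.6073 - 2.28 = 1.3273 eV

For λ₂ = 195.1 nm:
KE₂ = hc/λ₂ - φ = 6.3549 - 2.28 = 4.0749 eV

Change in KE:
ΔKE = KE₂ - KE₁ = 4.0749 - 1.3273 = 2.7476 eV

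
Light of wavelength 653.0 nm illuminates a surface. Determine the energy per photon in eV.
1.8987 eV

Using E = hf = hc/λ:

E = hc/λ = (6.626×10⁻³⁴ J·s)(3×10⁸ m/s) / (653.0×10⁻⁹ m)
E = 1.8987 eV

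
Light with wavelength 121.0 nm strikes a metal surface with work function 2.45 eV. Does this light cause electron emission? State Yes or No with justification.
Yes

For photoemission, the photon energy must exceed the work function.

Photon energy: E = hc/λ = 10.2466 eV
Work function: φ = 2.45 eV

Since E_photon (10.2466 eV) > φ (2.45 eV), photoemission WILL occur.
The threshold wavelength is λ₀ = hc/φ = 506.1 nm.
Since 121.0 nm < 506.1 nm, the light has sufficient energy.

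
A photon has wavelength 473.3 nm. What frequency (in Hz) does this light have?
6.3341e+14 Hz

Using the wave equation: c = fλ

Solving for frequency:
f = c/λ = (3×10⁸ m/s) / (473.3×10⁻⁹ m)
f = 6.3341e+14 Hz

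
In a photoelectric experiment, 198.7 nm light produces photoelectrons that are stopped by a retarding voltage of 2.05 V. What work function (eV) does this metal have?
4.19 eV

The stopping potential gives the maximum kinetic energy: KE_max = eV_s = 2.05 eV

From Einstein's photoelectric equation: KE_max = hc/λ - φ
Rearranging: φ = hc/λ - KE_max

Calculate photon energy:
E_photon = hc/λ = (6.626×10⁻³⁴ J·s)(3×10⁸ m/s) / (198.7×10⁻⁹ m) = 6.2398 eV

Therefore:
φ = 6.2398 - 2.05 = 4.19 eV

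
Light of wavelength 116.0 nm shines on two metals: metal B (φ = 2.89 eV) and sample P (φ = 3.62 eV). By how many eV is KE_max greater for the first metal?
0.7300 eV

Using KE_max = hc/λ - φ for each metal:

Photon energy: E = hc/λ = 10.6883 eV

For metal B (φ₁ = 2.89 eV):
KE₁ = E - φ₁ = 10.6883 - 2.89 = 7.7983 eV

For sample P (φ₂ = 3.62 eV):
KE₂ = E - φ₂ = 10.6883 - 3.62 = 7.0683 eV

Difference:
ΔKE = KE₁ - KE₂ = 7.7983 - 7.0683 = 0.7300 eV

Note: The difference equals the difference in work functions: 3.62 - 2.89 = 0.73 eV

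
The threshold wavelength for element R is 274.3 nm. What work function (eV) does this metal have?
4.52 eV

At the threshold wavelength, photon energy equals work function:
φ = hc/λ₀

Calculating:
φ = (6.626×10⁻³⁴ J·s)(3×10⁸ m/s) / (274.3×10⁻⁹ m)
φ = 4.52 eV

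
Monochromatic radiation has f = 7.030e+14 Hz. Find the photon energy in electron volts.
2.9074 eV

Using E = hf:

E = hf = (6.626×10⁻³⁴ J·s)(7.030e+14 Hz)
E = 2.9074 eV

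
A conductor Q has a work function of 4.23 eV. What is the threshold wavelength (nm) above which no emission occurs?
293.11 nm

The threshold wavelength is when the photon energy equals the work function:
hc/λ₀ = φ

Solving for λ₀:
λ₀ = hc/φ = (6.626×10⁻³⁴ J·s)(3×10⁸ m/s) / (4.23 eV × 1.602×10⁻¹⁹ J/eV)
λ₀ = 293.11 nm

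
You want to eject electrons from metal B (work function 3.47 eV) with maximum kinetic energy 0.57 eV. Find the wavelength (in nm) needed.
306.89 nm

From Einstein's equation: KE_max = hc/λ - φ

Rearranging for λ:
hc/λ = KE_max + φ
λ = hc/(KE_max + φ)

Required photon energy:
E_photon = KE_max + φ = 0.57 + 3.47 = 4.04 eV

Required wavelength:
λ = hc/E_photon = (6.626×10⁻³⁴)(3×10⁸) / (4.04 × 1.602×10⁻¹⁹)
λ = 306.89 nm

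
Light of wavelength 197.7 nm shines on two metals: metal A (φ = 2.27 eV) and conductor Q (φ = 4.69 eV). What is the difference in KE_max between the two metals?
2.4200 eV

Using KE_max = hc/λ - φ for each metal:

Photon energy: E = hc/λ = 6.2713 eV

For metal A (φ₁ = 2.27 eV):
KE₁ = E - φ₁ = 6.2713 - 2.27 = 4.0013 eV

For conductor Q (φ₂ = 4.69 eV):
KE₂ = E - φ₂ = 6.2713 - 4.69 = 1.5813 eV

Difference:
ΔKE = KE₁ - KE₂ = 4.0013 - 1.5813 = 2.4200 eV

Note: The difference equals the difference in work functions: 4.69 - 2.27 = 2.42 eV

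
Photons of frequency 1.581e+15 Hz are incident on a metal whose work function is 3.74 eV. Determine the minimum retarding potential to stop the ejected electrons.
2.7985 V

The stopping potential V_s satisfies: eV_s = KE_max

First, find KE_max using Einstein's equation:
E_photon = hf = (6.626×10⁻³⁴ J·s)(1.581e+15 Hz) = 6.5385 eV
KE_max = E_photon - φ = 6.5385 - 3.74 = 2.7985 eV

Since eV_s = KE_max:
V_s = KE_max/e = 2.7985 V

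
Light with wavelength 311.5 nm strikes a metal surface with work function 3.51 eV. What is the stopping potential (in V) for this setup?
0.4702 V

The stopping potential V_s satisfies: eV_s = KE_max

First, find KE_max using Einstein's equation:
E_photon = hc/λ = 3.9802 eV
KE_max = E_photon - φ = 3.9802 - 3.51 = 0.4702 eV

Since eV_s = KE_max:
V_s = KE_max/e = 0.4702 V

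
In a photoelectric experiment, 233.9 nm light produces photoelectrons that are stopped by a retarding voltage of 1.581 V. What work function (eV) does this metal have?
3.72 eV

The stopping potential gives the maximum kinetic energy: KE_max = eV_s = 1.581 eV

From Einstein's photoelectric equation: KE_max = hc/λ - φ
Rearranging: φ = hc/λ - KE_max

Calculate photon energy:
E_photon = hc/λ = (6.626×10⁻³⁴ J·s)(3×10⁸ m/s) / (233.9×10⁻⁹ m) = 5.3007 eV

Therefore:
φ = 5.3007 - 1.581 = 3.72 eV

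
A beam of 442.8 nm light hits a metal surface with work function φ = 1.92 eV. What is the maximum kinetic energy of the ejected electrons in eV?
0.8800 eV

Using Einstein's photoelectric equation: KE_max = hf - φ = hc/λ - φ

First, calculate the photon energy:
E_photon = hc/λ = (6.626×10⁻³⁴ J·s)(3×10⁸ m/s) / (442.8×10⁻⁹ m)
E_photon = 2.8000 eV

Then, the maximum kinetic energy:
KE_max = E_photon - φ = 2.8000 eV - 1.92 eV = 0.8800 eV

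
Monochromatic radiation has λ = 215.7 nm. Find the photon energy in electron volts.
5.7480 eV

Using E = hf = hc/λ:

E = hc/λ = (6.626×10⁻³⁴ J·s)(3×10⁸ m/s) / (215.7×10⁻⁹ m)
E = 5.7480 eV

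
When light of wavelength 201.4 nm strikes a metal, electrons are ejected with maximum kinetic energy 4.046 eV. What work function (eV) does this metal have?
2.11 eV

From Einstein's photoelectric equation: KE_max = hf - φ = hc/λ - φ

Rearranging for φ:
φ = hc/λ - KE_max

Calculate photon energy:
E_photon = hc/λ = 6.1561 eV

Therefore:
φ = 6.1561 - 4.046 = 2.11 eV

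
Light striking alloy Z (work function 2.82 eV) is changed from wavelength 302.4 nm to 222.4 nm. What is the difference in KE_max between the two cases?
1.4748 eV

Using Einstein's equation: KE_max = hc/λ - φ

For λ₁ = 302.4 nm:
KE₁ = hc/λ₁ - φ = 4.1000 - 2.82 = 1.2800 eV

For λ₂ = 222.4 nm:
KE₂ = hc/λ₂ - φ = 5.5748 - 2.82 = 2.7548 eV

Change in KE:
ΔKE = KE₂ - KE₁ = 2.7548 - 1.2800 = 1.4748 eV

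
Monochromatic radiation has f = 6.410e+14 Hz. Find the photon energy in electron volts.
2.6510 eV

Using E = hf:

E = hf = (6.626×10⁻³⁴ J·s)(6.410e+14 Hz)
E = 2.6510 eV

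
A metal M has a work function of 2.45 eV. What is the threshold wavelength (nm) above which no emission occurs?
506.06 nm

The threshold wavelength is when the photon energy equals the work function:
hc/λ₀ = φ

Solving for λ₀:
λ₀ = hc/φ = (6.626×10⁻³⁴ J·s)(3×10⁸ m/s) / (2.45 eV × 1.602×10⁻¹⁹ J/eV)
λ₀ = 506.06 nm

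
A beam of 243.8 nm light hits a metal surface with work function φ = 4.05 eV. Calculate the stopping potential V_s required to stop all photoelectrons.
1.0355 V

The stopping potential V_s satisfies: eV_s = KE_max

First, find KE_max using Einstein's equation:
E_photon = hc/λ = 5.0855 eV
KE_max = E_photon - φ = 5.0855 - 4.05 = 1.0355 eV

Since eV_s = KE_max:
V_s = KE_max/e = 1.0355 V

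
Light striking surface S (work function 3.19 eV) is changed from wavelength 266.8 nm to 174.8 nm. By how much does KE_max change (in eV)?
2.4458 eV

Using Einstein's equation: KE_max = hc/λ - φ

For λ₁ = 266.8 nm:
KE₁ = hc/λ₁ - φ = 4.6471 - 3.19 = 1.4571 eV

For λ₂ = 174.8 nm:
KE₂ = hc/λ₂ - φ = 7.0929 - 3.19 = 3.9029 eV

Change in KE:
ΔKE = KE₂ - KE₁ = 3.9029 - 1.4571 = 2.4458 eV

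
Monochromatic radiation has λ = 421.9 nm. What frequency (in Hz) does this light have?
7.1058e+14 Hz

Using the wave equation: c = fλ

Solving for frequency:
f = c/λ = (3×10⁸ m/s) / (421.9×10⁻⁹ m)
f = 7.1058e+14 Hz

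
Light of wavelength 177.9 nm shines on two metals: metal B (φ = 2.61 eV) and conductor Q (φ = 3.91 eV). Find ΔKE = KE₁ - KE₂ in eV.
1.3000 eV

Using KE_max = hc/λ - φ for each metal:

Photon energy: E = hc/λ = 6.9693 eV

For metal B (φ₁ = 2.61 eV):
KE₁ = E - φ₁ = 6.9693 - 2.61 = 4.3593 eV

For conductor Q (φ₂ = 3.91 eV):
KE₂ = E - φ₂ = 6.9693 - 3.91 = 3.0593 eV

Difference:
ΔKE = KE₁ - KE₂ = 4.3593 - 3.0593 = 1.3000 eV

Note: The difference equals the difference in work functions: 3.91 - 2.61 = 1.30 eV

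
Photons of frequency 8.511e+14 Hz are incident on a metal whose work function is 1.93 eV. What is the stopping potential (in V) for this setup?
1.5899 V

The stopping potential V_s satisfies: eV_s = KE_max

First, find KE_max using Einstein's equation:
E_photon = hf = (6.626×10⁻³⁴ J·s)(8.511e+14 Hz) = 3.5199 eV
KE_max = E_photon - φ = 3.5199 - 1.93 = 1.5899 eV

Since eV_s = KE_max:
V_s = KE_max/e = 1.5899 V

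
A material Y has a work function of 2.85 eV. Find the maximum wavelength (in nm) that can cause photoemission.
435.03 nm

The threshold wavelength is when the photon energy equals the work function:
hc/λ₀ = φ

Solving for λ₀:
λ₀ = hc/φ = (6.626×10⁻³⁴ J·s)(3×10⁸ m/s) / (2.85 eV × 1.602×10⁻¹⁹ J/eV)
λ₀ = 435.03 nm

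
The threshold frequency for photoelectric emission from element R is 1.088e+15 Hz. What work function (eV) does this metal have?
4.50 eV

At the threshold frequency, photon energy equals work function:
φ = hf₀

Calculating:
φ = (6.626×10⁻³⁴ J·s)(1.088e+15 Hz)
φ = 4.50 eV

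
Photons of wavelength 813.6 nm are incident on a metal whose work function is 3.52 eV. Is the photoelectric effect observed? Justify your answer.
No

For photoemission, the photon energy must exceed the work function.

Photon energy: E = hc/λ = 1.5239 eV
Work function: φ = 3.52 eV

Since E_photon (1.5239 eV) < φ (3.52 eV), photoemission will NOT occur.
The threshold wavelength is λ₀ = hc/φ = 352.2 nm.
Since 813.6 nm > 352.2 nm, the photons lack sufficient energy.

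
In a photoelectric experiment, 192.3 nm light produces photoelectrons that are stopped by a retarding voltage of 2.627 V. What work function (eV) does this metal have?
3.82 eV

The stopping potential gives the maximum kinetic energy: KE_max = eV_s = 2.627 eV

From Einstein's photoelectric equation: KE_max = hc/λ - φ
Rearranging: φ = hc/λ - KE_max

Calculate photon energy:
E_photon = hc/λ = (6.626×10⁻³⁴ J·s)(3×10⁸ m/s) / (192.3×10⁻⁹ m) = 6.4474 eV

Therefore:
φ = 6.4474 - 2.627 = 3.82 eV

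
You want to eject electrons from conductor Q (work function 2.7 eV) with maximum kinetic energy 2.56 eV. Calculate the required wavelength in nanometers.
235.71 nm

From Einstein's equation: KE_max = hc/λ - φ

Rearranging for λ:
hc/λ = KE_max + φ
λ = hc/(KE_max + φ)

Required photon energy:
E_photon = KE_max + φ = 2.56 + 2.7 = 5.26 eV

Required wavelength:
λ = hc/E_photon = (6.626×10⁻³⁴)(3×10⁸) / (5.26 × 1.602×10⁻¹⁹)
λ = 235.71 nm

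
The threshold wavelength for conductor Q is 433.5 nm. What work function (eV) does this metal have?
2.86 eV

At the threshold wavelength, photon energy equals work function:
φ = hc/λ₀

Calculating:
φ = (6.626×10⁻³⁴ J·s)(3×10⁸ m/s) / (433.5×10⁻⁹ m)
φ = 2.86 eV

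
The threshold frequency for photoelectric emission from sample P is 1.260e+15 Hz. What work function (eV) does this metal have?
5.21 eV

At the threshold frequency, photon energy equals work function:
φ = hf₀

Calculating:
φ = (6.626×10⁻³⁴ J·s)(1.260e+15 Hz)
φ = 5.21 eV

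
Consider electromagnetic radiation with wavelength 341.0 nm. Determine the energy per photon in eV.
3.6359 eV

Using E = hf = hc/λ:

E = hc/λ = (6.626×10⁻³⁴ J·s)(3×10⁸ m/s) / (341.0×10⁻⁹ m)
E = 3.6359 eV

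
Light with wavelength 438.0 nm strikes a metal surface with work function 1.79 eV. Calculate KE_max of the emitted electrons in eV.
1.0407 eV

Using Einstein's photoelectric equation: KE_max = hf - φ = hc/λ - φ

First, calculate the photon energy:
E_photon = hc/λ = (6.626×10⁻³⁴ J·s)(3×10⁸ m/s) / (438.0×10⁻⁹ m)
E_photon = 2.8307 eV

Then, the maximum kinetic energy:
KE_max = E_photon - φ = 2.8307 eV - 1.79 eV = 1.0407 eV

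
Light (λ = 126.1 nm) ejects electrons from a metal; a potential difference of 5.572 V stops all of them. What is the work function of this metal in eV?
4.26 eV

The stopping potential gives the maximum kinetic energy: KE_max = eV_s = 5.572 eV

From Einstein's photoelectric equation: KE_max = hc/λ - φ
Rearranging: φ = hc/λ - KE_max

Calculate photon energy:
E_photon = hc/λ = (6.626×10⁻³⁴ J·s)(3×10⁸ m/s) / (126.1×10⁻⁹ m) = 9.8322 eV

Therefore:
φ = 9.8322 - 5.572 = 4.26 eV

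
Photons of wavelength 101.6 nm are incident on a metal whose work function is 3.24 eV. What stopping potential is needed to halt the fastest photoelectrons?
8.9632 V

The stopping potential V_s satisfies: eV_s = KE_max

First, find KE_max using Einstein's equation:
E_photon = hc/λ = 12.2032 eV
KE_max = E_photon - φ = 12.2032 - 3.24 = 8.9632 eV

Since eV_s = KE_max:
V_s = KE_max/e = 8.9632 V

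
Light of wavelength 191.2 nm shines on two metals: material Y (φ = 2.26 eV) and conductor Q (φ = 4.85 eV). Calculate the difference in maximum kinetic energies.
2.5900 eV

Using KE_max = hc/λ - φ for each metal:

Photon energy: E = hc/λ = 6.4845 eV

For material Y (φ₁ = 2.26 eV):
KE₁ = E - φ₁ = 6.4845 - 2.26 = 4.2245 eV

For conductor Q (φ₂ = 4.85 eV):
KE₂ = E - φ₂ = 6.4845 - 4.85 = 1.6345 eV

Difference:
ΔKE = KE₁ - KE₂ = 4.2245 - 1.6345 = 2.5900 eV

Note: The difference equals the difference in work functions: 4.85 - 2.26 = 2.59 eV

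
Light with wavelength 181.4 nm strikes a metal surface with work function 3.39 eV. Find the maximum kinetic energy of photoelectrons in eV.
3.4449 eV

Using Einstein's photoelectric equation: KE_max = hf - φ = hc/λ - φ

First, calculate the photon energy:
E_photon = hc/λ = (6.626×10⁻³⁴ J·s)(3×10⁸ m/s) / (181.4×10⁻⁹ m)
E_photon = 6.8349 eV

Then, the maximum kinetic energy:
KE_max = E_photon - φ = 6.8349 eV - 3.39 eV = 3.4449 eV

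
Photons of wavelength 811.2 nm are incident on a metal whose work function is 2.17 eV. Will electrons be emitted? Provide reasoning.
No

For photoemission, the photon energy must exceed the work function.

Photon energy: E = hc/λ = 1.5284 eV
Work function: φ = 2.17 eV

Since E_photon (1.5284 eV) < φ (2.17 eV), photoemission will NOT occur.
The threshold wavelength is λ₀ = hc/φ = 571.4 nm.
Since 811.2 nm > 571.4 nm, the photons lack sufficient energy.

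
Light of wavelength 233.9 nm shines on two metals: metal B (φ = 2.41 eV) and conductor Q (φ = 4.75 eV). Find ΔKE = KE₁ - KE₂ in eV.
2.3400 eV

Using KE_max = hc/λ - φ for each metal:

Photon energy: E = hc/λ = 5.3007 eV

For metal B (φ₁ = 2.41 eV):
KE₁ = E - φ₁ = 5.3007 - 2.41 = 2.8907 eV

For conductor Q (φ₂ = 4.75 eV):
KE₂ = E - φ₂ = 5.3007 - 4.75 = 0.5507 eV

Difference:
ΔKE = KE₁ - KE₂ = 2.8907 - 0.5507 = 2.3400 eV

Note: The difference equals the difference in work functions: 4.75 - 2.41 = 2.34 eV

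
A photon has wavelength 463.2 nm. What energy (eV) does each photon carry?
2.6767 eV

Using E = hf = hc/λ:

E = hc/λ = (6.626×10⁻³⁴ J·s)(3×10⁸ m/s) / (463.2×10⁻⁹ m)
E = 2.6767 eV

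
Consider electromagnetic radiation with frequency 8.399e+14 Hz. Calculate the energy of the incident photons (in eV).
3.4735 eV

Using E = hf:

E = hf = (6.626×10⁻³⁴ J·s)(8.399e+14 Hz)
E = 3.4735 eV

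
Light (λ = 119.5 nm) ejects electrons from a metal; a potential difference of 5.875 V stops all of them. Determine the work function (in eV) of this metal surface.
4.50 eV

The stopping potential gives the maximum kinetic energy: KE_max = eV_s = 5.875 eV

From Einstein's photoelectric equation: KE_max = hc/λ - φ
Rearranging: φ = hc/λ - KE_max

Calculate photon energy:
E_photon = hc/λ = (6.626×10⁻³⁴ J·s)(3×10⁸ m/s) / (119.5×10⁻⁹ m) = 10.3752 eV

Therefore:
φ = 10.3752 - 5.875 = 4.50 eV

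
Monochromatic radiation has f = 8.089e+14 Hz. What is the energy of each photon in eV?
3.3453 eV

Using E = hf:

E = hf = (6.626×10⁻³⁴ J·s)(8.089e+14 Hz)
E = 3.3453 eV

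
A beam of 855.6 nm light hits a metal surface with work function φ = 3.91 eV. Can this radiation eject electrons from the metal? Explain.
No

For photoemission, the photon energy must exceed the work function.

Photon energy: E = hc/λ = 1.4491 eV
Work function: φ = 3.91 eV

Since E_photon (1.4491 eV) < φ (3.91 eV), photoemission will NOT occur.
The threshold wavelength is λ₀ = hc/φ = 317.1 nm.
Since 855.6 nm > 317.1 nm, the photons lack sufficient energy.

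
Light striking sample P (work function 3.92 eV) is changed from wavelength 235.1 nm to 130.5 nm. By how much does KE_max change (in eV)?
4.2270 eV

Using Einstein's equation: KE_max = hc/λ - φ

For λ₁ = 235.1 nm:
KE₁ = hc/λ₁ - φ = 5.2737 - 3.92 = 1.3537 eV

For λ₂ = 130.5 nm:
KE₂ = hc/λ₂ - φ = 9.5007 - 3.92 = 5.5807 eV

Change in KE:
ΔKE = KE₂ - KE₁ = 5.5807 - 1.3537 = 4.2270 eV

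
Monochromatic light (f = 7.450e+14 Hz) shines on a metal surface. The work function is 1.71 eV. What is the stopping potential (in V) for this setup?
1.3711 V

The stopping potential V_s satisfies: eV_s = KE_max

First, find KE_max using Einstein's equation:
E_photon = hf = (6.626×10⁻³⁴ J·s)(7.450e+14 Hz) = 3.0811 eV
KE_max = E_photon - φ = 3.0811 - 1.71 = 1.3711 eV

Since eV_s = KE_max:
V_s = KE_max/e = 1.3711 V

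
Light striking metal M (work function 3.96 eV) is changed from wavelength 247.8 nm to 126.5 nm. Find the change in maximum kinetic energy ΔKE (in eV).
4.7977 eV

Using Einstein's equation: KE_max = hc/λ - φ

For λ₁ = 247.8 nm:
KE₁ = hc/λ₁ - φ = 5.0034 - 3.96 = 1.0434 eV

For λ₂ = 126.5 nm:
KE₂ = hc/λ₂ - φ = 9.8011 - 3.96 = 5.8411 eV

Change in KE:
ΔKE = KE₂ - KE₁ = 5.8411 - 1.0434 = 4.7977 eV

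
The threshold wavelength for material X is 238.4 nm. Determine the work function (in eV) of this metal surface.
5.20 eV

At the threshold wavelength, photon energy equals work function:
φ = hc/λ₀

Calculating:
φ = (6.626×10⁻³⁴ J·s)(3×10⁸ m/s) / (238.4×10⁻⁹ m)
φ = 5.20 eV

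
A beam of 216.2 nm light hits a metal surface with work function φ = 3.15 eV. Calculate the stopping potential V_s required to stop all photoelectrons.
2.5847 V

The stopping potential V_s satisfies: eV_s = KE_max

First, find KE_max using Einstein's equation:
E_photon = hc/λ = 5.7347 eV
KE_max = E_photon - φ = 5.7347 - 3.15 = 2.5847 eV

Since eV_s = KE_max:
V_s = KE_max/e = 2.5847 V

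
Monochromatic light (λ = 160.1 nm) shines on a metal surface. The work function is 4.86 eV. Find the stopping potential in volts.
2.8842 V

The stopping potential V_s satisfies: eV_s = KE_max

First, find KE_max using Einstein's equation:
E_photon = hc/λ = 7.7442 eV
KE_max = E_photon - φ = 7.7442 - 4.86 = 2.8842 eV

Since eV_s = KE_max:
V_s = KE_max/e = 2.8842 V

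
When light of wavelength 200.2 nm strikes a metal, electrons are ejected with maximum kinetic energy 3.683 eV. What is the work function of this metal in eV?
2.51 eV

From Einstein's photoelectric equation: KE_max = hf - φ = hc/λ - φ

Rearranging for φ:
φ = hc/λ - KE_max

Calculate photon energy:
E_photon = hc/λ = 6.1930 eV

Therefore:
φ = 6.1930 - 3.683 = 2.51 eV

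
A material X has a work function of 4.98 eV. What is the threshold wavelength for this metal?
248.96 nm

The threshold wavelength is when the photon energy equals the work function:
hc/λ₀ = φ

Solving for λ₀:
λ₀ = hc/φ = (6.626×10⁻³⁴ J·s)(3×10⁸ m/s) / (4.98 eV × 1.602×10⁻¹⁹ J/eV)
λ₀ = 248.96 nm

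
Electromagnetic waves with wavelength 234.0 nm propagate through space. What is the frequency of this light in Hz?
1.2812e+15 Hz

Using the wave equation: c = fλ

Solving for frequency:
f = c/λ = (3×10⁸ m/s) / (234.0×10⁻⁹ m)
f = 1.2812e+15 Hz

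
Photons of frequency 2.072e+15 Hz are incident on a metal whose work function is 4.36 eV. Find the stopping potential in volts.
4.2091 V

The stopping potential V_s satisfies: eV_s = KE_max

First, find KE_max using Einstein's equation:
E_photon = hf = (6.626×10⁻³⁴ J·s)(2.072e+15 Hz) = 8.5691 eV
KE_max = E_photon - φ = 8.5691 - 4.36 = 4.2091 eV

Since eV_s = KE_max:
V_s = KE_max/e = 4.2091 V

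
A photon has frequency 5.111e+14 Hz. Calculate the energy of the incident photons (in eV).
2.1137 eV

Using E = hf:

E = hf = (6.626×10⁻³⁴ J·s)(5.111e+14 Hz)
E = 2.1137 eV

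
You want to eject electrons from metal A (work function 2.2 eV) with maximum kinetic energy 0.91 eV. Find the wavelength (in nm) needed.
398.66 nm

From Einstein's equation: KE_max = hc/λ - φ

Rearranging for λ:
hc/λ = KE_max + φ
λ = hc/(KE_max + φ)

Required photon energy:
E_photon = KE_max + φ = 0.91 + 2.2 = 3.11 eV

Required wavelength:
λ = hc/E_photon = (6.626×10⁻³⁴)(3×10⁸) / (3.11 × 1.602×10⁻¹⁹)
λ = 398.66 nm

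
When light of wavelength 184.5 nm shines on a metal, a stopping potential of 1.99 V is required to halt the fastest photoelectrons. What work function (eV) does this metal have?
4.73 eV

The stopping potential gives the maximum kinetic energy: KE_max = eV_s = 1.99 eV

From Einstein's photoelectric equation: KE_max = hc/λ - φ
Rearranging: φ = hc/λ - KE_max

Calculate photon energy:
E_photon = hc/λ = (6.626×10⁻³⁴ J·s)(3×10⁸ m/s) / (184.5×10⁻⁹ m) = 6.7200 eV

Therefore:
φ = 6.7200 - 1.99 = 4.73 eV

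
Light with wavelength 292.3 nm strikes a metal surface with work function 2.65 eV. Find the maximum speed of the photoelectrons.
7.4826e+05 m/s

First, find the maximum kinetic energy:
E_photon = hc/λ = 4.2417 eV
KE_max = E_photon - φ = 4.2417 - 2.65 = 1.5917 eV

Convert to Joules: KE_max = 1.5917 × 1.602×10⁻¹⁹ J = 2.5501e-19 J

Then use KE = ½mv² to find velocity:
v = √(2·KE/m) = √(2 × 2.5501e-19 J / 9.109e-31 kg)
v = 7.4826e+05 m/s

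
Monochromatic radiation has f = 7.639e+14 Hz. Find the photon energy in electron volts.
3.1592 eV

Using E = hf:

E = hf = (6.626×10⁻³⁴ J·s)(7.639e+14 Hz)
E = 3.1592 eV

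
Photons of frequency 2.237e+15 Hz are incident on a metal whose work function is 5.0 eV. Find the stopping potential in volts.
4.2515 V

The stopping potential V_s satisfies: eV_s = KE_max

First, find KE_max using Einstein's equation:
E_photon = hf = (6.626×10⁻³⁴ J·s)(2.237e+15 Hz) = 9.2515 eV
KE_max = E_photon - φ = 9.2515 - 5.0 = 4.2515 eV

Since eV_s = KE_max:
V_s = KE_max/e = 4.2515 V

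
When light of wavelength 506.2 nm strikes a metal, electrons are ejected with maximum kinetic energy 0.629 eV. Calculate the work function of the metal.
1.82 eV

From Einstein's photoelectric equation: KE_max = hf - φ = hc/λ - φ

Rearranging for φ:
φ = hc/λ - KE_max

Calculate photon energy:
E_photon = hc/λ = 2.4493 eV

Therefore:
φ = 2.4493 - 0.629 = 1.82 eV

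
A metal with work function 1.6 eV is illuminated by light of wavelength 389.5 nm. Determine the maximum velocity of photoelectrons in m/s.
7.4626e+05 m/s

First, find the maximum kinetic energy:
E_photon = hc/λ = 3.1832 eV
KE_max = E_photon - φ = 3.1832 - 1.6 = 1.5832 eV

Convert to Joules: KE_max = 1.5832 × 1.602×10⁻¹⁹ J = 2.5365e-19 J

Then use KE = ½mv² to find velocity:
v = √(2·KE/m) = √(2 × 2.5365e-19 J / 9.109e-31 kg)
v = 7.4626e+05 m/s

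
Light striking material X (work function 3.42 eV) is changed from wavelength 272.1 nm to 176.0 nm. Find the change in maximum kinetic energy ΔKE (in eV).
2.4880 eV

Using Einstein's equation: KE_max = hc/λ - φ

For λ₁ = 272.1 nm:
KE₁ = hc/λ₁ - φ = 4.5566 - 3.42 = 1.1366 eV

For λ₂ = 176.0 nm:
KE₂ = hc/λ₂ - φ = 7.0446 - 3.42 = 3.6246 eV

Change in KE:
ΔKE = KE₂ - KE₁ = 3.6246 - 1.1366 = 2.4880 eV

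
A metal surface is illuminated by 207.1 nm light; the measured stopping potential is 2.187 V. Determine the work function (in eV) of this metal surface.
3.80 eV

The stopping potential gives the maximum kinetic energy: KE_max = eV_s = 2.187 eV

From Einstein's photoelectric equation: KE_max = hc/λ - φ
Rearranging: φ = hc/λ - KE_max

Calculate photon energy:
E_photon = hc/λ = (6.626×10⁻³⁴ J·s)(3×10⁸ m/s) / (207.1×10⁻⁹ m) = 5.9867 eV

Therefore:
φ = 5.9867 - 2.187 = 3.80 eV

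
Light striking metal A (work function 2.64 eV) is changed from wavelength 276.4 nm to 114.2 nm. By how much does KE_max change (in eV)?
6.3711 eV

Using Einstein's equation: KE_max = hc/λ - φ

For λ₁ = 276.4 nm:
KE₁ = hc/λ₁ - φ = 4.4857 - 2.64 = 1.8457 eV

For λ₂ = 114.2 nm:
KE₂ = hc/λ₂ - φ = 10.8568 - 2.64 = 8.2168 eV

Change in KE:
ΔKE = KE₂ - KE₁ = 8.2168 - 1.8457 = 6.3711 eV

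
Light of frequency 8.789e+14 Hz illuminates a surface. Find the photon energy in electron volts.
3.6348 eV

Using E = hf:

E = hf = (6.626×10⁻³⁴ J·s)(8.789e+14 Hz)
E = 3.6348 eV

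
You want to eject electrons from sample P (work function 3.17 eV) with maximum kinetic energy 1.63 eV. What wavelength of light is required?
258.30 nm

From Einstein's equation: KE_max = hc/λ - φ

Rearranging for λ:
hc/λ = KE_max + φ
λ = hc/(KE_max + φ)

Required photon energy:
E_photon = KE_max + φ = 1.63 + 3.17 = 4.80 eV

Required wavelength:
λ = hc/E_photon = (6.626×10⁻³⁴)(3×10⁸) / (4.80 × 1.602×10⁻¹⁹)
λ = 258.30 nm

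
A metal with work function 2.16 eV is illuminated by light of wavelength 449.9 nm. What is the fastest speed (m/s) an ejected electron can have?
4.5781e+05 m/s

First, find the maximum kinetic energy:
E_photon = hc/λ = 2.7558 eV
KE_max = E_photon - φ = 2.7558 - 2.16 = 0.5958 eV

Convert to Joules: KE_max = 0.5958 × 1.602×10⁻¹⁹ J = 9.5460e-20 J

Then use KE = ½mv² to find velocity:
v = √(2·KE/m) = √(2 × 9.5460e-20 J / 9.109e-31 kg)
v = 4.5781e+05 m/s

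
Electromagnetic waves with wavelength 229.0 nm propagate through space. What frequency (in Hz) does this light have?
1.3091e+15 Hz

Using the wave equation: c = fλ

Solving for frequency:
f = c/λ = (3×10⁸ m/s) / (229.0×10⁻⁹ m)
f = 1.3091e+15 Hz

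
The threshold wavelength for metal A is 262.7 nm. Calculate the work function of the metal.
4.72 eV

At the threshold wavelength, photon energy equals work function:
φ = hc/λ₀

Calculating:
φ = (6.626×10⁻³⁴ J·s)(3×10⁸ m/s) / (262.7×10⁻⁹ m)
φ = 4.72 eV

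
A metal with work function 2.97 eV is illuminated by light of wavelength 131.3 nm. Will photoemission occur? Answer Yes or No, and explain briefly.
Yes

For photoemission, the photon energy must exceed the work function.

Photon energy: E = hc/λ = 9.4428 eV
Work function: φ = 2.97 eV

Since E_photon (9.4428 eV) > φ (2.97 eV), photoemission WILL occur.
The threshold wavelength is λ₀ = hc/φ = 417.5 nm.
Since 131.3 nm < 417.5 nm, the light has sufficient energy.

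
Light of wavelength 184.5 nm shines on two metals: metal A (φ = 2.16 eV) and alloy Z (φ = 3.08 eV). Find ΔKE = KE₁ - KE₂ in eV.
0.9200 eV

Using KE_max = hc/λ - φ for each metal:

Photon energy: E = hc/λ = 6.7200 eV

For metal A (φ₁ = 2.16 eV):
KE₁ = E - φ₁ = 6.7200 - 2.16 = 4.5600 eV

For alloy Z (φ₂ = 3.08 eV):
KE₂ = E - φ₂ = 6.7200 - 3.08 = 3.6400 eV

Difference:
ΔKE = KE₁ - KE₂ = 4.5600 - 3.6400 = 0.9200 eV

Note: The difference equals the difference in work functions: 3.08 - 2.16 = 0.92 eV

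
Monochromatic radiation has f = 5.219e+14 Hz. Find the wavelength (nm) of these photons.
574.43 nm

Using the wave equation: c = fλ

Solving for wavelength:
λ = c/f = (3×10⁸ m/s) / (5.219e+14 Hz)
λ = 574.43 nm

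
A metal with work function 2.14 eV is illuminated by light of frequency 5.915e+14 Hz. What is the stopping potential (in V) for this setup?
0.3062 V

The stopping potential V_s satisfies: eV_s = KE_max

First, find KE_max using Einstein's equation:
E_photon = hf = (6.626×10⁻³⁴ J·s)(5.915e+14 Hz) = 2.4462 eV
KE_max = E_photon - φ = 2.4462 - 2.14 = 0.3062 eV

Since eV_s = KE_max:
V_s = KE_max/e = 0.3062 V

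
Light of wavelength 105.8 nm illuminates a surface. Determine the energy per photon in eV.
11.7187 eV

Using E = hf = hc/λ:

E = hc/λ = (6.626×10⁻³⁴ J·s)(3×10⁸ m/s) / (105.8×10⁻⁹ m)
E = 11.7187 eV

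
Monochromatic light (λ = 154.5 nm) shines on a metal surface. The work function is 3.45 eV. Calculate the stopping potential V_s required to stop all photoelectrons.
4.5749 V

The stopping potential V_s satisfies: eV_s = KE_max

First, find KE_max using Einstein's equation:
E_photon = hc/λ = 8.0249 eV
KE_max = E_photon - φ = 8.0249 - 3.45 = 4.5749 eV

Since eV_s = KE_max:
V_s = KE_max/e = 4.5749 V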